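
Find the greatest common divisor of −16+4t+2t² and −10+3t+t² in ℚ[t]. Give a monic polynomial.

−2+t

Apply the Euclidean algorithm:
  2t²+4t−16 = (2)(t²+3t−10) + (−2t+4)
  t²+3t−10 = (−(1/2)t−5/2)(−2t+4) + (0)
Last nonzero remainder: −2t+4. Dividing through by −2 gives the monic gcd t−2.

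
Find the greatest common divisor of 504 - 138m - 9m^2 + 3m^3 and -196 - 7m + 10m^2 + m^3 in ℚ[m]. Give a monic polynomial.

By polynomial division,
  3m^3 - 9m^2 - 138m + 504 = (3)(m^3 + 10m^2 - 7m - 196) + (-39m^2 - 117m + 1092)
  m^3 + 10m^2 - 7m - 196 = (-(1/39)m - 7/39)(-39m^2 - 117m + 1092) + (0)
Last nonzero remainder: -39m^2 - 117m + 1092. Dividing through by -39 gives the monic gcd m^2 + 3m - 28.

-28 + 3m + m^2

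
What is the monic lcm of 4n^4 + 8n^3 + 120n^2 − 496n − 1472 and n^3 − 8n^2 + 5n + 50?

Repeated division with remainder:
  4n^4 + 8n^3 + 120n^2 − 496n − 1472 = (4n + 40)(n^3 − 8n^2 + 5n + 50) + (420n^2 − 896n − 3472)
  n^3 − 8n^2 + 5n + 50 = ((1/420)n − 22/1575)(420n^2 − 896n − 3472) + ((169/225)n + 338/225)
  420n^2 − 896n − 3472 = ((94500/169)n − 390600/169)((169/225)n + 338/225) + (0)
Last nonzero remainder: (169/225)n + 338/225. Dividing through by 169/225 gives the monic gcd n + 2.
Then lcm(f, g) = f·g / gcd(f, g); expanding and making the result monic gives the answer.

n^6 − 8n^5 + 35n^4 − 374n^3 + 1622n^2 + 580n − 9200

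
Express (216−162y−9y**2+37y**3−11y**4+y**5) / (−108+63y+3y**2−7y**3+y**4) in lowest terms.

(−6−y+y**2)/(3+y)

By polynomial division,
  y**5−11y**4+37y**3−9y**2−162y+216 = (y−4)(y**4−7y**3+3y**2+63y−108) + (6y**3−60y**2+198y−216)
  y**4−7y**3+3y**2+63y−108 = ((1/6)y+1/2)(6y**3−60y**2+198y−216) + (0)
Last nonzero remainder: 6y**3−60y**2+198y−216. Dividing through by 6 gives the monic gcd y**3−10y**2+33y−36.
Cancel y**3−10y**2+33y−36 from numerator and denominator to get the reduced form.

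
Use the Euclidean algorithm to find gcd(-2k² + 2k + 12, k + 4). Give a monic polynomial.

1

Euclidean algorithm in ℚ[k]:
  -2k² + 2k + 12 = (-2k + 10)(k + 4) + (-28)
  k + 4 = (-(1/28)k - 1/7)(-28) + (0)
The last nonzero remainder is the constant -28, so the polynomials are coprime and gcd = 1.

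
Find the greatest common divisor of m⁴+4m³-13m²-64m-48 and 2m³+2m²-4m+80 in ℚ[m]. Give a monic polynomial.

Repeated division with remainder:
  m⁴+4m³-13m²-64m-48 = ((1/2)m+3/2)(2m³+2m²-4m+80) + (-14m²-98m-168)
  2m³+2m²-4m+80 = (-(1/7)m+6/7)(-14m²-98m-168) + (56m+224)
  -14m²-98m-168 = (-(1/4)m-3/4)(56m+224) + (0)
Last nonzero remainder: 56m+224. Dividing through by 56 gives the monic gcd m+4.

m+4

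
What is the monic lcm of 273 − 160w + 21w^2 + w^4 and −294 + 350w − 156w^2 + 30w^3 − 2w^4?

5733 − 6090w + 2314w^2 − 370w^3 + 42w^4 − 10w^5 + w^6

Repeated division with remainder:
  w^4 + 21w^2 − 160w + 273 = (−1/2)(−2w^4 + 30w^3 − 156w^2 + 350w − 294) + (15w^3 − 57w^2 + 15w + 126)
  −2w^4 + 30w^3 − 156w^2 + 350w − 294 = (−(2/15)w + 112/75)(15w^3 − 57w^2 + 15w + 126) + (−(1722/25)w^2 + (1722/5)w − 12054/25)
  15w^3 − 57w^2 + 15w + 126 = (−(125/574)w − 75/287)(−(1722/25)w^2 + (1722/5)w − 12054/25) + (0)
Last nonzero remainder: −(1722/25)w^2 + (1722/5)w − 12054/25. Dividing through by −1722/25 gives the monic gcd w^2 − 5w + 7.
Then lcm(f, g) = f·g / gcd(f, g); expanding and making the result monic gives the answer.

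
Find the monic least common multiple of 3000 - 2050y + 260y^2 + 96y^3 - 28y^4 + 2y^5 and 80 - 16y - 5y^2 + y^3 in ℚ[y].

Euclidean algorithm in ℚ[y]:
  2y^5 - 28y^4 + 96y^3 + 260y^2 - 2050y + 3000 = (2y^2 - 18y + 38)(y^3 - 5y^2 - 16y + 80) + (2y^2 - 2y - 40)
  y^3 - 5y^2 - 16y + 80 = ((1/2)y - 2)(2y^2 - 2y - 40) + (0)
Last nonzero remainder: 2y^2 - 2y - 40. Dividing through by 2 gives the monic gcd y^2 - y - 20.
Then lcm(f, g) = f·g / gcd(f, g); expanding and making the result monic gives the answer.

-6000 + 5600y - 1545y^2 - 62y^3 + 104y^4 - 18y^5 + y^6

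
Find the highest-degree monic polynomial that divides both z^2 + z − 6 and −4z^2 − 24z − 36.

By polynomial division,
  z^2 + z − 6 = (−1/4)(−4z^2 − 24z − 36) + (−5z − 15)
  −4z^2 − 24z − 36 = ((4/5)z + 12/5)(−5z − 15) + (0)
Last nonzero remainder: −5z − 15. Dividing through by −5 gives the monic gcd z + 3.

z + 3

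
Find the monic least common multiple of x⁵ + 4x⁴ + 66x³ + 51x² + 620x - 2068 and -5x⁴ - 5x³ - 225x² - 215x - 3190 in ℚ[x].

Repeated division with remainder:
  x⁵ + 4x⁴ + 66x³ + 51x² + 620x - 2068 = (-(1/5)x - 3/5)(-5x⁴ - 5x³ - 225x² - 215x - 3190) + (18x³ - 127x² - 147x - 3982)
  -5x⁴ - 5x³ - 225x² - 215x - 3190 = (-(5/18)x - 725/324)(18x³ - 127x² - 147x - 3982) + (-(178205/324)x² - (178205/108)x - 1960255/162)
  18x³ - 127x² - 147x - 3982 = (-(5832/178205)x + 58644/178205)(-(178205/324)x² - (178205/108)x - 1960255/162) + (0)
Last nonzero remainder: -(178205/324)x² - (178205/108)x - 1960255/162. Dividing through by -178205/324 gives the monic gcd x² + 3x + 22.
Then lcm(f, g) = f·g / gcd(f, g); expanding and making the result monic gives the answer.

x⁷ + 2x⁶ + 87x⁵ + 35x⁴ + 2432x³ - 1829x² + 22116x - 59972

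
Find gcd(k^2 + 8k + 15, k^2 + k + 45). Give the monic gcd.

Repeated division with remainder:
  k^2 + 8k + 15 = (k^2 + k + 45) + (7k − 30)
  k^2 + k + 45 = ((1/7)k + 37/49)(7k − 30) + (3315/49)
  7k − 30 = ((343/3315)k − 98/221)(3315/49) + (0)
The last nonzero remainder is the constant 3315/49, so the polynomials are coprime and gcd = 1.

1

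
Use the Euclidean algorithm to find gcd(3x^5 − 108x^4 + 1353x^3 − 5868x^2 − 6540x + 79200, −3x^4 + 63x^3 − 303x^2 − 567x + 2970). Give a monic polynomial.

x^3 − 18x^2 + 47x + 330

Euclidean algorithm in ℚ[x]:
  3x^5 − 108x^4 + 1353x^3 − 5868x^2 − 6540x + 79200 = (−x + 15)(−3x^4 + 63x^3 − 303x^2 − 567x + 2970) + (105x^3 − 1890x^2 + 4935x + 34650)
  −3x^4 + 63x^3 − 303x^2 − 567x + 2970 = (−(1/35)x + 3/35)(105x^3 − 1890x^2 + 4935x + 34650) + (0)
Last nonzero remainder: 105x^3 − 1890x^2 + 4935x + 34650. Dividing through by 105 gives the monic gcd x^3 − 18x^2 + 47x + 330.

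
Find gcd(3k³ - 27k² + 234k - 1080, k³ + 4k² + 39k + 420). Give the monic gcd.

k² - 3k + 60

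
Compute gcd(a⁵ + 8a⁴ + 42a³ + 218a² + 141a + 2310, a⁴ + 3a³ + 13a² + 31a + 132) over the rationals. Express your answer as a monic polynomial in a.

Repeated division with remainder:
  a⁵ + 8a⁴ + 42a³ + 218a² + 141a + 2310 = (a + 5)(a⁴ + 3a³ + 13a² + 31a + 132) + (14a³ + 122a² - 146a + 1650)
  a⁴ + 3a³ + 13a² + 31a + 132 = ((1/14)a - 20/49)(14a³ + 122a² - 146a + 1650) + ((3588/49)a² - (7176/49)a + 39468/49)
  14a³ + 122a² - 146a + 1650 = ((343/1794)a + 1225/598)((3588/49)a² - (7176/49)a + 39468/49) + (0)
Last nonzero remainder: (3588/49)a² - (7176/49)a + 39468/49. Dividing through by 3588/49 gives the monic gcd a² - 2a + 11.

a² - 2a + 11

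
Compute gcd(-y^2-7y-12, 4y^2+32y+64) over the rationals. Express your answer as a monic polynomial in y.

y+4

Repeated division with remainder:
  -y^2-7y-12 = (-1/4)(4y^2+32y+64) + (y+4)
  4y^2+32y+64 = (4y+16)(y+4) + (0)
The last nonzero remainder y+4 is already monic.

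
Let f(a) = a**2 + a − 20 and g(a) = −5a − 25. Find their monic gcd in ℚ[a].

a + 5

By polynomial division,
  a**2 + a − 20 = (−(1/5)a + 4/5)(−5a − 25) + (0)
Last nonzero remainder: −5a − 25. Dividing through by −5 gives the monic gcd a + 5.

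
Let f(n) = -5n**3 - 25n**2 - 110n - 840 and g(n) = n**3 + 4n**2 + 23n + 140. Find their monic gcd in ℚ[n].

n**2 - n + 28

Repeated division with remainder:
  -5n**3 - 25n**2 - 110n - 840 = (-5)(n**3 + 4n**2 + 23n + 140) + (-5n**2 + 5n - 140)
  n**3 + 4n**2 + 23n + 140 = (-(1/5)n - 1)(-5n**2 + 5n - 140) + (0)
Last nonzero remainder: -5n**2 + 5n - 140. Dividing through by -5 gives the monic gcd n**2 - n + 28.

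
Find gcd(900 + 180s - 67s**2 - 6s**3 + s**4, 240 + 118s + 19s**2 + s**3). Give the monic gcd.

Repeated division with remainder:
  s**4 - 6s**3 - 67s**2 + 180s + 900 = (s - 25)(s**3 + 19s**2 + 118s + 240) + (290s**2 + 2890s + 6900)
  s**3 + 19s**2 + 118s + 240 = ((1/290)s + 131/4205)(290s**2 + 2890s + 6900) + ((3510/841)s + 21060/841)
  290s**2 + 2890s + 6900 = ((24389/351)s + 96715/351)((3510/841)s + 21060/841) + (0)
Last nonzero remainder: (3510/841)s + 21060/841. Dividing through by 3510/841 gives the monic gcd s + 6.

6 + s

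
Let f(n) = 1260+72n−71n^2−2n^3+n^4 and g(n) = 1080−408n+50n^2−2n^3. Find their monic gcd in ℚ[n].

−6+n

By polynomial division,
  n^4−2n^3−71n^2+72n+1260 = (−(1/2)n−23/2)(−2n^3+50n^2−408n+1080) + (300n^2−4080n+13680)
  −2n^3+50n^2−408n+1080 = (−(1/150)n+19/250)(300n^2−4080n+13680) + (−(168/25)n+1008/25)
  300n^2−4080n+13680 = (−(625/14)n+2375/7)(−(168/25)n+1008/25) + (0)
Last nonzero remainder: −(168/25)n+1008/25. Dividing through by −168/25 gives the monic gcd n−6.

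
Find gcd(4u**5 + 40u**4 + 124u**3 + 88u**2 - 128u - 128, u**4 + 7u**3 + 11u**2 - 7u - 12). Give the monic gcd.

Euclidean algorithm in ℚ[u]:
  4u**5 + 40u**4 + 124u**3 + 88u**2 - 128u - 128 = (4u + 12)(u**4 + 7u**3 + 11u**2 - 7u - 12) + (-4u**3 - 16u**2 + 4u + 16)
  u**4 + 7u**3 + 11u**2 - 7u - 12 = (-(1/4)u - 3/4)(-4u**3 - 16u**2 + 4u + 16) + (0)
Last nonzero remainder: -4u**3 - 16u**2 + 4u + 16. Dividing through by -4 gives the monic gcd u**3 + 4u**2 - u - 4.

u**3 + 4u**2 - u - 4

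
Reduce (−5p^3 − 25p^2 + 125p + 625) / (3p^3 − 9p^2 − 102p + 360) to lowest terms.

(−5p^2 − 50p − 125)/(3p^2 + 6p − 72)

Apply the Euclidean algorithm:
  −5p^3 − 25p^2 + 125p + 625 = (−5/3)(3p^3 − 9p^2 − 102p + 360) + (−40p^2 − 45p + 1225)
  3p^3 − 9p^2 − 102p + 360 = (−(3/40)p + 99/320)(−40p^2 − 45p + 1225) + ((243/64)p − 1215/64)
  −40p^2 − 45p + 1225 = (−(2560/243)p − 15680/243)((243/64)p − 1215/64) + (0)
Last nonzero remainder: (243/64)p − 1215/64. Dividing through by 243/64 gives the monic gcd p − 5.
Cancel p − 5 from numerator and denominator to get the reduced form.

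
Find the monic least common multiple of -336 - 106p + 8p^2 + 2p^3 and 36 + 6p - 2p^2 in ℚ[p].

Repeated division with remainder:
  2p^3 + 8p^2 - 106p - 336 = (-p - 7)(-2p^2 + 6p + 36) + (-28p - 84)
  -2p^2 + 6p + 36 = ((1/14)p - 3/7)(-28p - 84) + (0)
Last nonzero remainder: -28p - 84. Dividing through by -28 gives the monic gcd p + 3.
Then lcm(f, g) = f·g / gcd(f, g); expanding and making the result monic gives the answer.

1008 + 150p - 77p^2 - 2p^3 + p^4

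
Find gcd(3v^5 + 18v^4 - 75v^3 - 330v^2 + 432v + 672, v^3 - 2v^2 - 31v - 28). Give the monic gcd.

By polynomial division,
  3v^5 + 18v^4 - 75v^3 - 330v^2 + 432v + 672 = (3v^2 + 24v + 66)(v^3 - 2v^2 - 31v - 28) + (630v^2 + 3150v + 2520)
  v^3 - 2v^2 - 31v - 28 = ((1/630)v - 1/90)(630v^2 + 3150v + 2520) + (0)
Last nonzero remainder: 630v^2 + 3150v + 2520. Dividing through by 630 gives the monic gcd v^2 + 5v + 4.

v^2 + 5v + 4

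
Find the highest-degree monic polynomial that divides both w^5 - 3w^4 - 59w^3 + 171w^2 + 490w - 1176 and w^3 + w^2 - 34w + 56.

Repeated division with remainder:
  w^5 - 3w^4 - 59w^3 + 171w^2 + 490w - 1176 = (w^2 - 4w - 21)(w^3 + w^2 - 34w + 56) + (0)
The last nonzero remainder w^3 + w^2 - 34w + 56 is already monic.

w^3 + w^2 - 34w + 56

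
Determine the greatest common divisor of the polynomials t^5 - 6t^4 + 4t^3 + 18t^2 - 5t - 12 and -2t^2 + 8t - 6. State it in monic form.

Euclidean algorithm in ℚ[t]:
  t^5 - 6t^4 + 4t^3 + 18t^2 - 5t - 12 = (-(1/2)t^3 + t^2 + (7/2)t + 2)(-2t^2 + 8t - 6) + (0)
Last nonzero remainder: -2t^2 + 8t - 6. Dividing through by -2 gives the monic gcd t^2 - 4t + 3.

t^2 - 4t + 3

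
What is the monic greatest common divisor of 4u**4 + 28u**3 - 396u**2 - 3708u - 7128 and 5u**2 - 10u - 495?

Apply the Euclidean algorithm:
  4u**4 + 28u**3 - 396u**2 - 3708u - 7128 = ((4/5)u**2 + (36/5)u + 72/5)(5u**2 - 10u - 495) + (0)
Last nonzero remainder: 5u**2 - 10u - 495. Dividing through by 5 gives the monic gcd u**2 - 2u - 99.

u**2 - 2u - 99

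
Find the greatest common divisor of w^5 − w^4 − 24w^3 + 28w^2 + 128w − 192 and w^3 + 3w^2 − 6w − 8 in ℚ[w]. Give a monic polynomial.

w^2 + 2w − 8

Repeated division with remainder:
  w^5 − w^4 − 24w^3 + 28w^2 + 128w − 192 = (w^2 − 4w − 6)(w^3 + 3w^2 − 6w − 8) + (30w^2 + 60w − 240)
  w^3 + 3w^2 − 6w − 8 = ((1/30)w + 1/30)(30w^2 + 60w − 240) + (0)
Last nonzero remainder: 30w^2 + 60w − 240. Dividing through by 30 gives the monic gcd w^2 + 2w − 8.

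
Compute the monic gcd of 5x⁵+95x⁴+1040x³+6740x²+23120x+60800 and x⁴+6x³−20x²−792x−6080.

x³+16x²+140x+608

Repeated division with remainder:
  5x⁵+95x⁴+1040x³+6740x²+23120x+60800 = (5x+65)(x⁴+6x³−20x²−792x−6080) + (750x³+12000x²+105000x+456000)
  x⁴+6x³−20x²−792x−6080 = ((1/750)x−1/75)(750x³+12000x²+105000x+456000) + (0)
Last nonzero remainder: 750x³+12000x²+105000x+456000. Dividing through by 750 gives the monic gcd x³+16x²+140x+608.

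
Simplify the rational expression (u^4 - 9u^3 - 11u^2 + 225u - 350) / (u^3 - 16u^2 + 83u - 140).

(u^2 + 3u - 10)/(u - 4)

Repeated division with remainder:
  u^4 - 9u^3 - 11u^2 + 225u - 350 = (u + 7)(u^3 - 16u^2 + 83u - 140) + (18u^2 - 216u + 630)
  u^3 - 16u^2 + 83u - 140 = ((1/18)u - 2/9)(18u^2 - 216u + 630) + (0)
Last nonzero remainder: 18u^2 - 216u + 630. Dividing through by 18 gives the monic gcd u^2 - 12u + 35.
Cancel u^2 - 12u + 35 from numerator and denominator to get the reduced form.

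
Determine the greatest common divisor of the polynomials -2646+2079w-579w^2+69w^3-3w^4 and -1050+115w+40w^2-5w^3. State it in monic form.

42-13w+w^2

By polynomial division,
  -3w^4+69w^3-579w^2+2079w-2646 = ((3/5)w-9)(-5w^3+40w^2+115w-1050) + (-288w^2+3744w-12096)
  -5w^3+40w^2+115w-1050 = ((5/288)w+25/288)(-288w^2+3744w-12096) + (0)
Last nonzero remainder: -288w^2+3744w-12096. Dividing through by -288 gives the monic gcd w^2-13w+42.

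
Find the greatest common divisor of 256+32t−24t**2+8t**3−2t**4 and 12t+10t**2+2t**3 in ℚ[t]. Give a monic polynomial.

2+t

By polynomial division,
  −2t**4+8t**3−24t**2+32t+256 = (−t+9)(2t**3+10t**2+12t) + (−102t**2−76t+256)
  2t**3+10t**2+12t = (−(1/51)t−217/2601)(−102t**2−76t+256) + ((27776/2601)t+55552/2601)
  −102t**2−76t+256 = (−(132651/13888)t+2601/217)((27776/2601)t+55552/2601) + (0)
Last nonzero remainder: (27776/2601)t+55552/2601. Dividing through by 27776/2601 gives the monic gcd t+2.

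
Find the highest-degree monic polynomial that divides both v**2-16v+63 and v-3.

1

Apply the Euclidean algorithm:
  v**2-16v+63 = (v-13)(v-3) + (24)
  v-3 = ((1/24)v-1/8)(24) + (0)
The last nonzero remainder is the constant 24, so the polynomials are coprime and gcd = 1.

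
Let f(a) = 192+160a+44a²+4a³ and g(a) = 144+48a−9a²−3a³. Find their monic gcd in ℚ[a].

12+7a+a²

Apply the Euclidean algorithm:
  4a³+44a²+160a+192 = (−4/3)(−3a³−9a²+48a+144) + (32a²+224a+384)
  −3a³−9a²+48a+144 = (−(3/32)a+3/8)(32a²+224a+384) + (0)
Last nonzero remainder: 32a²+224a+384. Dividing through by 32 gives the monic gcd a²+7a+12.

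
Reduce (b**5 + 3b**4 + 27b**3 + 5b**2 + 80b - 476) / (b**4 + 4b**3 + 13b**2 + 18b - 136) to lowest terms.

(b**2 + 3b + 14)/(b + 4)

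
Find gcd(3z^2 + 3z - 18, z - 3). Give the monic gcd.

1

Euclidean algorithm in ℚ[z]:
  3z^2 + 3z - 18 = (3z + 12)(z - 3) + (18)
  z - 3 = ((1/18)z - 1/6)(18) + (0)
The last nonzero remainder is the constant 18, so the polynomials are coprime and gcd = 1.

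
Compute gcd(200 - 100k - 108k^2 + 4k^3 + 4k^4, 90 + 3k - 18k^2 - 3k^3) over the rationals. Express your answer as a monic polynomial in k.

5 + k

Apply the Euclidean algorithm:
  4k^4 + 4k^3 - 108k^2 - 100k + 200 = (-(4/3)k + 20/3)(-3k^3 - 18k^2 + 3k + 90) + (16k^2 - 400)
  -3k^3 - 18k^2 + 3k + 90 = (-(3/16)k - 9/8)(16k^2 - 400) + (-72k - 360)
  16k^2 - 400 = (-(2/9)k + 10/9)(-72k - 360) + (0)
Last nonzero remainder: -72k - 360. Dividing through by -72 gives the monic gcd k + 5.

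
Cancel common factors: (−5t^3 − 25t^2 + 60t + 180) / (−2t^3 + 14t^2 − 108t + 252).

Euclidean algorithm in ℚ[t]:
  −5t^3 − 25t^2 + 60t + 180 = (5/2)(−2t^3 + 14t^2 − 108t + 252) + (−60t^2 + 330t − 450)
  −2t^3 + 14t^2 − 108t + 252 = ((1/30)t − 1/20)(−60t^2 + 330t − 450) + (−(153/2)t + 459/2)
  −60t^2 + 330t − 450 = ((40/51)t − 100/51)(−(153/2)t + 459/2) + (0)
Last nonzero remainder: −(153/2)t + 459/2. Dividing through by −153/2 gives the monic gcd t − 3.
Cancel t − 3 from numerator and denominator to get the reduced form.

(5t^2 + 40t + 60)/(2t^2 − 8t + 84)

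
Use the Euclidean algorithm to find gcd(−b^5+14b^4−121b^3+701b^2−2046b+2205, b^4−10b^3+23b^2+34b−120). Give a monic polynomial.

b^2−8b+15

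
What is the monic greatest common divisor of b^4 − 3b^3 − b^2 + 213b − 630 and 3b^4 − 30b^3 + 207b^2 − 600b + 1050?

By polynomial division,
  b^4 − 3b^3 − b^2 + 213b − 630 = (1/3)(3b^4 − 30b^3 + 207b^2 − 600b + 1050) + (7b^3 − 70b^2 + 413b − 980)
  3b^4 − 30b^3 + 207b^2 − 600b + 1050 = ((3/7)b)(7b^3 − 70b^2 + 413b − 980) + (30b^2 − 180b + 1050)
  7b^3 − 70b^2 + 413b − 980 = ((7/30)b − 14/15)(30b^2 − 180b + 1050) + (0)
Last nonzero remainder: 30b^2 − 180b + 1050. Dividing through by 30 gives the monic gcd b^2 − 6b + 35.

b^2 − 6b + 35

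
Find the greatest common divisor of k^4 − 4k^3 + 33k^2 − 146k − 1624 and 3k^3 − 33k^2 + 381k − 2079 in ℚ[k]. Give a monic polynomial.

Euclidean algorithm in ℚ[k]:
  k^4 − 4k^3 + 33k^2 − 146k − 1624 = ((1/3)k + 7/3)(3k^3 − 33k^2 + 381k − 2079) + (−17k^2 − 342k + 3227)
  3k^3 − 33k^2 + 381k − 2079 = (−(3/17)k + 1587/289)(−17k^2 − 342k + 3227) + ((817440/289)k − 5722080/289)
  −17k^2 − 342k + 3227 = (−(4913/817440)k − 133229/817440)((817440/289)k − 5722080/289) + (0)
Last nonzero remainder: (817440/289)k − 5722080/289. Dividing through by 817440/289 gives the monic gcd k − 7.

k − 7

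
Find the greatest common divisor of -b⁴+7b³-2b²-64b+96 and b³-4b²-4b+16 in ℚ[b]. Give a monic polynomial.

b²-6b+8

Apply the Euclidean algorithm:
  -b⁴+7b³-2b²-64b+96 = (-b+3)(b³-4b²-4b+16) + (6b²-36b+48)
  b³-4b²-4b+16 = ((1/6)b+1/3)(6b²-36b+48) + (0)
Last nonzero remainder: 6b²-36b+48. Dividing through by 6 gives the monic gcd b²-6b+8.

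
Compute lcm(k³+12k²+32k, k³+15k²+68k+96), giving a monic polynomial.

k⁴+15k³+68k²+96k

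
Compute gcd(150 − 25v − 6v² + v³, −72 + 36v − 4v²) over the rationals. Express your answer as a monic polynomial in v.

By polynomial division,
  v³ − 6v² − 25v + 150 = (−(1/4)v − 3/4)(−4v² + 36v − 72) + (−16v + 96)
  −4v² + 36v − 72 = ((1/4)v − 3/4)(−16v + 96) + (0)
Last nonzero remainder: −16v + 96. Dividing through by −16 gives the monic gcd v − 6.

−6 + v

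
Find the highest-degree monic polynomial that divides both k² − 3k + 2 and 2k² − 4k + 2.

Euclidean algorithm in ℚ[k]:
  k² − 3k + 2 = (1/2)(2k² − 4k + 2) + (−k + 1)
  2k² − 4k + 2 = (−2k + 2)(−k + 1) + (0)
Last nonzero remainder: −k + 1. Dividing through by −1 gives the monic gcd k − 1.

k − 1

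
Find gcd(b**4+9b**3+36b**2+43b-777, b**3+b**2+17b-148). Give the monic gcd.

b**2+5b+37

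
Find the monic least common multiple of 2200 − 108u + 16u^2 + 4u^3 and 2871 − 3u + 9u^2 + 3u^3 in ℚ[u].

47850 − 6749u + 1114u^2 + 28u^3 − 4u^4 + u^5

Apply the Euclidean algorithm:
  4u^3 + 16u^2 − 108u + 2200 = (4/3)(3u^3 + 9u^2 − 3u + 2871) + (4u^2 − 104u − 1628)
  3u^3 + 9u^2 − 3u + 2871 = ((3/4)u + 87/4)(4u^2 − 104u − 1628) + (3480u + 38280)
  4u^2 − 104u − 1628 = ((1/870)u − 37/870)(3480u + 38280) + (0)
Last nonzero remainder: 3480u + 38280. Dividing through by 3480 gives the monic gcd u + 11.
Then lcm(f, g) = f·g / gcd(f, g); expanding and making the result monic gives the answer.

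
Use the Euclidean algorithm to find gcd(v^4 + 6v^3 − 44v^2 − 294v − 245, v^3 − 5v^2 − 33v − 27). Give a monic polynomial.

By polynomial division,
  v^4 + 6v^3 − 44v^2 − 294v − 245 = (v + 11)(v^3 − 5v^2 − 33v − 27) + (44v^2 + 96v + 52)
  v^3 − 5v^2 − 33v − 27 = ((1/44)v − 79/484)(44v^2 + 96v + 52) + (−(2240/121)v − 2240/121)
  44v^2 + 96v + 52 = (−(1331/560)v − 1573/560)(−(2240/121)v − 2240/121) + (0)
Last nonzero remainder: −(2240/121)v − 2240/121. Dividing through by −2240/121 gives the monic gcd v + 1.

v + 1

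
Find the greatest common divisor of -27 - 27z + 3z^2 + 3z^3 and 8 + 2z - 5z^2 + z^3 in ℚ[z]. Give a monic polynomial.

Apply the Euclidean algorithm:
  3z^3 + 3z^2 - 27z - 27 = (3)(z^3 - 5z^2 + 2z + 8) + (18z^2 - 33z - 51)
  z^3 - 5z^2 + 2z + 8 = ((1/18)z - 19/108)(18z^2 - 33z - 51) + (-(35/36)z - 35/36)
  18z^2 - 33z - 51 = (-(648/35)z + 1836/35)(-(35/36)z - 35/36) + (0)
Last nonzero remainder: -(35/36)z - 35/36. Dividing through by -35/36 gives the monic gcd z + 1.

1 + z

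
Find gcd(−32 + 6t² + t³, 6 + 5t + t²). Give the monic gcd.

Apply the Euclidean algorithm:
  t³ + 6t² − 32 = (t + 1)(t² + 5t + 6) + (−11t − 38)
  t² + 5t + 6 = (−(1/11)t − 17/121)(−11t − 38) + (80/121)
  −11t − 38 = (−(1331/80)t − 2299/40)(80/121) + (0)
The last nonzero remainder is the constant 80/121, so the polynomials are coprime and gcd = 1.

1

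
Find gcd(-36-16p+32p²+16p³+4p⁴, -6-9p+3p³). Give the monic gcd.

1+p

By polynomial division,
  4p⁴+16p³+32p²-16p-36 = ((4/3)p+16/3)(3p³-9p-6) + (44p²+40p-4)
  3p³-9p-6 = ((3/44)p-15/242)(44p²+40p-4) + (-(756/121)p-756/121)
  44p²+40p-4 = (-(1331/189)p+121/189)(-(756/121)p-756/121) + (0)
Last nonzero remainder: -(756/121)p-756/121. Dividing through by -756/121 gives the monic gcd p+1.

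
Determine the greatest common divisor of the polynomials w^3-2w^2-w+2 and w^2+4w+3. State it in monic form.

w+1

Repeated division with remainder:
  w^3-2w^2-w+2 = (w-6)(w^2+4w+3) + (20w+20)
  w^2+4w+3 = ((1/20)w+3/20)(20w+20) + (0)
Last nonzero remainder: 20w+20. Dividing through by 20 gives the monic gcd w+1.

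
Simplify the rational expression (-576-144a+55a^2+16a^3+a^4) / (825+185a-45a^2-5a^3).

(192-16a-13a^2-a^3)/(-275+30a+5a^2)

Repeated division with remainder:
  a^4+16a^3+55a^2-144a-576 = (-(1/5)a-7/5)(-5a^3-45a^2+185a+825) + (29a^2+280a+579)
  -5a^3-45a^2+185a+825 = (-(5/29)a+95/841)(29a^2+280a+579) + ((212940/841)a+638820/841)
  29a^2+280a+579 = ((24389/212940)a+162313/212940)((212940/841)a+638820/841) + (0)
Last nonzero remainder: (212940/841)a+638820/841. Dividing through by 212940/841 gives the monic gcd a+3.
Cancel a+3 from numerator and denominator to get the reduced form.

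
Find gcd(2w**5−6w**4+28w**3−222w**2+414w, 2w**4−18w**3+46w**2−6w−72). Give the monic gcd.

w**2−6w+9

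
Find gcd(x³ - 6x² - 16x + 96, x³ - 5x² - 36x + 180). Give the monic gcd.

x - 6

Apply the Euclidean algorithm:
  x³ - 6x² - 16x + 96 = (x³ - 5x² - 36x + 180) + (-x² + 20x - 84)
  x³ - 5x² - 36x + 180 = (-x - 15)(-x² + 20x - 84) + (180x - 1080)
  -x² + 20x - 84 = (-(1/180)x + 7/90)(180x - 1080) + (0)
Last nonzero remainder: 180x - 1080. Dividing through by 180 gives the monic gcd x - 6.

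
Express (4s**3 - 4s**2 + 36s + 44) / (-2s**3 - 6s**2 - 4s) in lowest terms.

(-2s**2 + 4s - 22)/(s**2 + 2s)

Euclidean algorithm in ℚ[s]:
  4s**3 - 4s**2 + 36s + 44 = (-2)(-2s**3 - 6s**2 - 4s) + (-16s**2 + 28s + 44)
  -2s**3 - 6s**2 - 4s = ((1/8)s + 19/32)(-16s**2 + 28s + 44) + (-(209/8)s - 209/8)
  -16s**2 + 28s + 44 = ((128/209)s - 32/19)(-(209/8)s - 209/8) + (0)
Last nonzero remainder: -(209/8)s - 209/8. Dividing through by -209/8 gives the monic gcd s + 1.
Cancel s + 1 from numerator and denominator to get the reduced form.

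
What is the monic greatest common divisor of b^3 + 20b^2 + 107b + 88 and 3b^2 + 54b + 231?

By polynomial division,
  b^3 + 20b^2 + 107b + 88 = ((1/3)b + 2/3)(3b^2 + 54b + 231) + (−6b − 66)
  3b^2 + 54b + 231 = (−(1/2)b − 7/2)(−6b − 66) + (0)
Last nonzero remainder: −6b − 66. Dividing through by −6 gives the monic gcd b + 11.

b + 11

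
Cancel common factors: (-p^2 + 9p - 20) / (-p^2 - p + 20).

By polynomial division,
  -p^2 + 9p - 20 = (-p^2 - p + 20) + (10p - 40)
  -p^2 - p + 20 = (-(1/10)p - 1/2)(10p - 40) + (0)
Last nonzero remainder: 10p - 40. Dividing through by 10 gives the monic gcd p - 4.
Cancel p - 4 from numerator and denominator to get the reduced form.

(p - 5)/(p + 5)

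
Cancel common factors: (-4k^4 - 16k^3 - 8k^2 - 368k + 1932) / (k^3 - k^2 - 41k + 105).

(-4k^2 - 92)/(k - 5)

Apply the Euclidean algorithm:
  -4k^4 - 16k^3 - 8k^2 - 368k + 1932 = (-4k - 20)(k^3 - k^2 - 41k + 105) + (-192k^2 - 768k + 4032)
  k^3 - k^2 - 41k + 105 = (-(1/192)k + 5/192)(-192k^2 - 768k + 4032) + (0)
Last nonzero remainder: -192k^2 - 768k + 4032. Dividing through by -192 gives the monic gcd k^2 + 4k - 21.
Cancel k^2 + 4k - 21 from numerator and denominator to get the reduced form.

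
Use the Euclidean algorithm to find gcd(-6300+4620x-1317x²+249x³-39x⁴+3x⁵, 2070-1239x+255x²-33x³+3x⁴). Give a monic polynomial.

Repeated division with remainder:
  3x⁵-39x⁴+249x³-1317x²+4620x-6300 = (x-2)(3x⁴-33x³+255x²-1239x+2070) + (-72x³+432x²+72x-2160)
  3x⁴-33x³+255x²-1239x+2070 = (-(1/24)x+5/24)(-72x³+432x²+72x-2160) + (168x²-1344x+2520)
  -72x³+432x²+72x-2160 = (-(3/7)x-6/7)(168x²-1344x+2520) + (0)
Last nonzero remainder: 168x²-1344x+2520. Dividing through by 168 gives the monic gcd x²-8x+15.

15-8x+x²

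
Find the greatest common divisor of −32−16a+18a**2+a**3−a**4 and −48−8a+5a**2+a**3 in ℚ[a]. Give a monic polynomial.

4+a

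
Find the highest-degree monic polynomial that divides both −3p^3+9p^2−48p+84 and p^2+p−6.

Repeated division with remainder:
  −3p^3+9p^2−48p+84 = (−3p+12)(p^2+p−6) + (−78p+156)
  p^2+p−6 = (−(1/78)p−1/26)(−78p+156) + (0)
Last nonzero remainder: −78p+156. Dividing through by −78 gives the monic gcd p−2.

p−2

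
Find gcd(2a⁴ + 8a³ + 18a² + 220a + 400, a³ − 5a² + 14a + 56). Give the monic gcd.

By polynomial division,
  2a⁴ + 8a³ + 18a² + 220a + 400 = (2a + 18)(a³ − 5a² + 14a + 56) + (80a² − 144a − 608)
  a³ − 5a² + 14a + 56 = ((1/80)a − 1/25)(80a² − 144a − 608) + ((396/25)a + 792/25)
  80a² − 144a − 608 = ((500/99)a − 1900/99)((396/25)a + 792/25) + (0)
Last nonzero remainder: (396/25)a + 792/25. Dividing through by 396/25 gives the monic gcd a + 2.

a + 2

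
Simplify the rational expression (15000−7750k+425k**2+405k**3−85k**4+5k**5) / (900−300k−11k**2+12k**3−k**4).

By polynomial division,
  5k**5−85k**4+405k**3+425k**2−7750k+15000 = (−5k+25)(−k**4+12k**3−11k**2−300k+900) + (50k**3−800k**2+4250k−7500)
  −k**4+12k**3−11k**2−300k+900 = (−(1/50)k−2/25)(50k**3−800k**2+4250k−7500) + (10k**2−110k+300)
  50k**3−800k**2+4250k−7500 = (5k−25)(10k**2−110k+300) + (0)
Last nonzero remainder: 10k**2−110k+300. Dividing through by 10 gives the monic gcd k**2−11k+30.
Cancel k**2−11k+30 from numerator and denominator to get the reduced form.

(−500+75k+30k**2−5k**3)/(−30−k+k**2)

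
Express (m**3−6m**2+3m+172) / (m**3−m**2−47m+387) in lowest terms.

(m+4)/(m+9)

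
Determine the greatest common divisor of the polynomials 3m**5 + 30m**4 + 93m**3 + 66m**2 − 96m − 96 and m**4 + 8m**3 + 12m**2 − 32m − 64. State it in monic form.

m**3 + 10m**2 + 32m + 32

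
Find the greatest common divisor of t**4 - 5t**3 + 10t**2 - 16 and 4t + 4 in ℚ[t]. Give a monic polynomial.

By polynomial division,
  t**4 - 5t**3 + 10t**2 - 16 = ((1/4)t**3 - (3/2)t**2 + 4t - 4)(4t + 4) + (0)
Last nonzero remainder: 4t + 4. Dividing through by 4 gives the monic gcd t + 1.

t + 1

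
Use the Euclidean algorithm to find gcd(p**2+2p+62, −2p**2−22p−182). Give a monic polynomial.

1

Repeated division with remainder:
  p**2+2p+62 = (−1/2)(−2p**2−22p−182) + (−9p−29)
  −2p**2−22p−182 = ((2/9)p+140/81)(−9p−29) + (−10682/81)
  −9p−29 = ((729/10682)p+2349/10682)(−10682/81) + (0)
The last nonzero remainder is the constant −10682/81, so the polynomials are coprime and gcd = 1.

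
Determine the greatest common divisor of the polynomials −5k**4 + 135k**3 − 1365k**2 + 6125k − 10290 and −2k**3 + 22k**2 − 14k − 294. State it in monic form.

k**2 − 14k + 49

Repeated division with remainder:
  −5k**4 + 135k**3 − 1365k**2 + 6125k − 10290 = ((5/2)k − 40)(−2k**3 + 22k**2 − 14k − 294) + (−450k**2 + 6300k − 22050)
  −2k**3 + 22k**2 − 14k − 294 = ((1/225)k + 1/75)(−450k**2 + 6300k − 22050) + (0)
Last nonzero remainder: −450k**2 + 6300k − 22050. Dividing through by −450 gives the monic gcd k**2 − 14k + 49.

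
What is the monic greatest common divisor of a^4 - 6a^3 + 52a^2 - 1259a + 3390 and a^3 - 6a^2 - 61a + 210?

Repeated division with remainder:
  a^4 - 6a^3 + 52a^2 - 1259a + 3390 = (a)(a^3 - 6a^2 - 61a + 210) + (113a^2 - 1469a + 3390)
  a^3 - 6a^2 - 61a + 210 = ((1/113)a + 7/113)(113a^2 - 1469a + 3390) + (0)
Last nonzero remainder: 113a^2 - 1469a + 3390. Dividing through by 113 gives the monic gcd a^2 - 13a + 30.

a^2 - 13a + 30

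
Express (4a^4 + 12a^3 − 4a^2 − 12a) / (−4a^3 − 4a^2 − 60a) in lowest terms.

(−a^3 − 3a^2 + a + 3)/(a^2 + a + 15)

Euclidean algorithm in ℚ[a]:
  4a^4 + 12a^3 − 4a^2 − 12a = (−a − 2)(−4a^3 − 4a^2 − 60a) + (−72a^2 − 132a)
  −4a^3 − 4a^2 − 60a = ((1/18)a − 5/108)(−72a^2 − 132a) + (−(595/9)a)
  −72a^2 − 132a = ((648/595)a + 1188/595)(−(595/9)a) + (0)
Last nonzero remainder: −(595/9)a. Dividing through by −595/9 gives the monic gcd a.
Cancel a from numerator and denominator to get the reduced form.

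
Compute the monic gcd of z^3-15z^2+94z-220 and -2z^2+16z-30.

z-5

Euclidean algorithm in ℚ[z]:
  z^3-15z^2+94z-220 = (-(1/2)z+7/2)(-2z^2+16z-30) + (23z-115)
  -2z^2+16z-30 = (-(2/23)z+6/23)(23z-115) + (0)
Last nonzero remainder: 23z-115. Dividing through by 23 gives the monic gcd z-5.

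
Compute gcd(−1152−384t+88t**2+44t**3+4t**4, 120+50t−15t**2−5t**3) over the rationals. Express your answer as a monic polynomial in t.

Apply the Euclidean algorithm:
  4t**4+44t**3+88t**2−384t−1152 = (−(4/5)t−32/5)(−5t**3−15t**2+50t+120) + (32t**2+32t−384)
  −5t**3−15t**2+50t+120 = (−(5/32)t−5/16)(32t**2+32t−384) + (0)
Last nonzero remainder: 32t**2+32t−384. Dividing through by 32 gives the monic gcd t**2+t−12.

−12+t+t**2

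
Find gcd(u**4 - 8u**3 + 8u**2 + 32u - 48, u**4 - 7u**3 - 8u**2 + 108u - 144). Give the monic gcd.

u**2 - 8u + 12

Apply the Euclidean algorithm:
  u**4 - 8u**3 + 8u**2 + 32u - 48 = (u**4 - 7u**3 - 8u**2 + 108u - 144) + (-u**3 + 16u**2 - 76u + 96)
  u**4 - 7u**3 - 8u**2 + 108u - 144 = (-u - 9)(-u**3 + 16u**2 - 76u + 96) + (60u**2 - 480u + 720)
  -u**3 + 16u**2 - 76u + 96 = (-(1/60)u + 2/15)(60u**2 - 480u + 720) + (0)
Last nonzero remainder: 60u**2 - 480u + 720. Dividing through by 60 gives the monic gcd u**2 - 8u + 12.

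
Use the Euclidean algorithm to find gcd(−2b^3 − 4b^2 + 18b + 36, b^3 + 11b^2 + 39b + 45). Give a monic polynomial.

Repeated division with remainder:
  −2b^3 − 4b^2 + 18b + 36 = (−2)(b^3 + 11b^2 + 39b + 45) + (18b^2 + 96b + 126)
  b^3 + 11b^2 + 39b + 45 = ((1/18)b + 17/54)(18b^2 + 96b + 126) + ((16/9)b + 16/3)
  18b^2 + 96b + 126 = ((81/8)b + 189/8)((16/9)b + 16/3) + (0)
Last nonzero remainder: (16/9)b + 16/3. Dividing through by 16/9 gives the monic gcd b + 3.

b + 3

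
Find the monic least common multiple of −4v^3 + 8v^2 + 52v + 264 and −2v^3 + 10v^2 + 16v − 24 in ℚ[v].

v^5 − v^4 − 17v^3 − 75v^2 − 40v + 132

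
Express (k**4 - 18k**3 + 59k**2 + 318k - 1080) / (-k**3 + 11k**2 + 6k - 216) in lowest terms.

(-k**2 + 13k - 30)/(k - 6)

By polynomial division,
  k**4 - 18k**3 + 59k**2 + 318k - 1080 = (-k + 7)(-k**3 + 11k**2 + 6k - 216) + (-12k**2 + 60k + 432)
  -k**3 + 11k**2 + 6k - 216 = ((1/12)k - 1/2)(-12k**2 + 60k + 432) + (0)
Last nonzero remainder: -12k**2 + 60k + 432. Dividing through by -12 gives the monic gcd k**2 - 5k - 36.
Cancel k**2 - 5k - 36 from numerator and denominator to get the reduced form.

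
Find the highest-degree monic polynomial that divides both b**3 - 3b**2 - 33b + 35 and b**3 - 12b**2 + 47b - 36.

b - 1

Apply the Euclidean algorithm:
  b**3 - 3b**2 - 33b + 35 = (b**3 - 12b**2 + 47b - 36) + (9b**2 - 80b + 71)
  b**3 - 12b**2 + 47b - 36 = ((1/9)b - 28/81)(9b**2 - 80b + 71) + ((928/81)b - 928/81)
  9b**2 - 80b + 71 = ((729/928)b - 5751/928)((928/81)b - 928/81) + (0)
Last nonzero remainder: (928/81)b - 928/81. Dividing through by 928/81 gives the monic gcd b - 1.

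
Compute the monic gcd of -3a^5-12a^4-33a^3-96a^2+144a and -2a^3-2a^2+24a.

a^2+4a

Repeated division with remainder:
  -3a^5-12a^4-33a^3-96a^2+144a = ((3/2)a^2+(9/2)a+30)(-2a^3-2a^2+24a) + (-144a^2-576a)
  -2a^3-2a^2+24a = ((1/72)a-1/24)(-144a^2-576a) + (0)
Last nonzero remainder: -144a^2-576a. Dividing through by -144 gives the monic gcd a^2+4a.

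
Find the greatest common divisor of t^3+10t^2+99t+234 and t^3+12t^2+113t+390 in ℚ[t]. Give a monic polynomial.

t^2+7t+78

Euclidean algorithm in ℚ[t]:
  t^3+10t^2+99t+234 = (t^3+12t^2+113t+390) + (−2t^2−14t−156)
  t^3+12t^2+113t+390 = (−(1/2)t−5/2)(−2t^2−14t−156) + (0)
Last nonzero remainder: −2t^2−14t−156. Dividing through by −2 gives the monic gcd t^2+7t+78.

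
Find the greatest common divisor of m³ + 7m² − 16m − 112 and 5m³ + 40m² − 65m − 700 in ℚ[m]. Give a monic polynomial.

m² + 3m − 28

Repeated division with remainder:
  m³ + 7m² − 16m − 112 = (1/5)(5m³ + 40m² − 65m − 700) + (−m² − 3m + 28)
  5m³ + 40m² − 65m − 700 = (−5m − 25)(−m² − 3m + 28) + (0)
Last nonzero remainder: −m² − 3m + 28. Dividing through by −1 gives the monic gcd m² + 3m − 28.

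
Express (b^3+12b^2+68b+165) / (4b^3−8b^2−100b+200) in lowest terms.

By polynomial division,
  b^3+12b^2+68b+165 = (1/4)(4b^3−8b^2−100b+200) + (14b^2+93b+115)
  4b^3−8b^2−100b+200 = ((2/7)b−121/49)(14b^2+93b+115) + ((4743/49)b+23715/49)
  14b^2+93b+115 = ((686/4743)b+1127/4743)((4743/49)b+23715/49) + (0)
Last nonzero remainder: (4743/49)b+23715/49. Dividing through by 4743/49 gives the monic gcd b+5.
Cancel b+5 from numerator and denominator to get the reduced form.

(b^2+7b+33)/(4b^2−28b+40)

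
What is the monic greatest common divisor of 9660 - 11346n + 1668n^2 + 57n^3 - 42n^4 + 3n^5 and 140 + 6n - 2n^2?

-70 - 3n + n^2

Apply the Euclidean algorithm:
  3n^5 - 42n^4 + 57n^3 + 1668n^2 - 11346n + 9660 = (-(3/2)n^3 + (33/2)n^2 - 84n + 69)(-2n^2 + 6n + 140) + (0)
Last nonzero remainder: -2n^2 + 6n + 140. Dividing through by -2 gives the monic gcd n^2 - 3n - 70.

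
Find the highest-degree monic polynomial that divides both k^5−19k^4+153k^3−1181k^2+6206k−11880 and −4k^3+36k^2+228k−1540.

k^2−16k+55

Repeated division with remainder:
  k^5−19k^4+153k^3−1181k^2+6206k−11880 = (−(1/4)k^2+(5/2)k−30)(−4k^3+36k^2+228k−1540) + (−1056k^2+16896k−58080)
  −4k^3+36k^2+228k−1540 = ((1/264)k+7/264)(−1056k^2+16896k−58080) + (0)
Last nonzero remainder: −1056k^2+16896k−58080. Dividing through by −1056 gives the monic gcd k^2−16k+55.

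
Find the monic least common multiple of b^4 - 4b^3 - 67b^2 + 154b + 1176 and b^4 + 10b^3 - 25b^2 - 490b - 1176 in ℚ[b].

Repeated division with remainder:
  b^4 - 4b^3 - 67b^2 + 154b + 1176 = (b^4 + 10b^3 - 25b^2 - 490b - 1176) + (-14b^3 - 42b^2 + 644b + 2352)
  b^4 + 10b^3 - 25b^2 - 490b - 1176 = (-(1/14)b - 1/2)(-14b^3 - 42b^2 + 644b + 2352) + (0)
Last nonzero remainder: -14b^3 - 42b^2 + 644b + 2352. Dividing through by -14 gives the monic gcd b^3 + 3b^2 - 46b - 168.
Then lcm(f, g) = f·g / gcd(f, g); expanding and making the result monic gives the answer.

b^5 + 3b^4 - 95b^3 - 315b^2 + 2254b + 8232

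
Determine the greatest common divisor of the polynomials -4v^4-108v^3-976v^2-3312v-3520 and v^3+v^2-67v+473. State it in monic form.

Apply the Euclidean algorithm:
  -4v^4-108v^3-976v^2-3312v-3520 = (-4v-104)(v^3+v^2-67v+473) + (-1140v^2-8388v+45672)
  v^3+v^2-67v+473 = (-(1/1140)v+151/27075)(-1140v^2-8388v+45672) + ((179091/9025)v+1970001/9025)
  -1140v^2-8388v+45672 = (-(3429500/59697)v+12490600/59697)((179091/9025)v+1970001/9025) + (0)
Last nonzero remainder: (179091/9025)v+1970001/9025. Dividing through by 179091/9025 gives the monic gcd v+11.

v+11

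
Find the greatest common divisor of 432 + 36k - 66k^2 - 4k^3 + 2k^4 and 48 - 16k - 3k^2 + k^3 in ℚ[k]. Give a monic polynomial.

-12 + k + k^2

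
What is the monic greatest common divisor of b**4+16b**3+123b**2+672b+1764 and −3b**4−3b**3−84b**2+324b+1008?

By polynomial division,
  b**4+16b**3+123b**2+672b+1764 = (−1/3)(−3b**4−3b**3−84b**2+324b+1008) + (15b**3+95b**2+780b+2100)
  −3b**4−3b**3−84b**2+324b+1008 = (−(1/5)b+16/15)(15b**3+95b**2+780b+2100) + (−(88/3)b**2−88b−1232)
  15b**3+95b**2+780b+2100 = (−(45/88)b−75/44)(−(88/3)b**2−88b−1232) + (0)
Last nonzero remainder: −(88/3)b**2−88b−1232. Dividing through by −88/3 gives the monic gcd b**2+3b+42.

b**2+3b+42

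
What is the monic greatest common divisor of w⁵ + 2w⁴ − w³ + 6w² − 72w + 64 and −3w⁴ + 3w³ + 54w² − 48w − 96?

Euclidean algorithm in ℚ[w]:
  w⁵ + 2w⁴ − w³ + 6w² − 72w + 64 = (−(1/3)w − 1)(−3w⁴ + 3w³ + 54w² − 48w − 96) + (20w³ + 44w² − 152w − 32)
  −3w⁴ + 3w³ + 54w² − 48w − 96 = (−(3/20)w + 12/25)(20w³ + 44w² − 152w − 32) + ((252/25)w² + (504/25)w − 2016/25)
  20w³ + 44w² − 152w − 32 = ((125/63)w + 25/63)((252/25)w² + (504/25)w − 2016/25) + (0)
Last nonzero remainder: (252/25)w² + (504/25)w − 2016/25. Dividing through by 252/25 gives the monic gcd w² + 2w − 8.

w² + 2w − 8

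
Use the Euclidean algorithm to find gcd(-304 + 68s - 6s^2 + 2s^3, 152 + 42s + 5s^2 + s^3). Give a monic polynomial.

38 + s + s^2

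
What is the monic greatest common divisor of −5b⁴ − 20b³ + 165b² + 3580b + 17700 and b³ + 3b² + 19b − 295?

b² + 8b + 59

By polynomial division,
  −5b⁴ − 20b³ + 165b² + 3580b + 17700 = (−5b − 5)(b³ + 3b² + 19b − 295) + (275b² + 2200b + 16225)
  b³ + 3b² + 19b − 295 = ((1/275)b − 1/55)(275b² + 2200b + 16225) + (0)
Last nonzero remainder: 275b² + 2200b + 16225. Dividing through by 275 gives the monic gcd b² + 8b + 59.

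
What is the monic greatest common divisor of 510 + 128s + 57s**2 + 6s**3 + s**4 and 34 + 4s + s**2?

Repeated division with remainder:
  s**4 + 6s**3 + 57s**2 + 128s + 510 = (s**2 + 2s + 15)(s**2 + 4s + 34) + (0)
The last nonzero remainder s**2 + 4s + 34 is already monic.

34 + 4s + s**2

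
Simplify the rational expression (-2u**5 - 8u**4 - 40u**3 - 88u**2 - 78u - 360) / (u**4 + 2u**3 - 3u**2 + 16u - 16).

(-2u**3 - 10u**2 - 42u - 90)/(u**2 + 3u - 4)

Euclidean algorithm in ℚ[u]:
  -2u**5 - 8u**4 - 40u**3 - 88u**2 - 78u - 360 = (-2u - 4)(u**4 + 2u**3 - 3u**2 + 16u - 16) + (-38u**3 - 68u**2 - 46u - 424)
  u**4 + 2u**3 - 3u**2 + 16u - 16 = (-(1/38)u - 2/361)(-38u**3 - 68u**2 - 46u - 424) + (-(1656/361)u**2 + (1656/361)u - 6624/361)
  -38u**3 - 68u**2 - 46u - 424 = ((6859/828)u + 19133/828)(-(1656/361)u**2 + (1656/361)u - 6624/361) + (0)
Last nonzero remainder: -(1656/361)u**2 + (1656/361)u - 6624/361. Dividing through by -1656/361 gives the monic gcd u**2 - u + 4.
Cancel u**2 - u + 4 from numerator and denominator to get the reduced form.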